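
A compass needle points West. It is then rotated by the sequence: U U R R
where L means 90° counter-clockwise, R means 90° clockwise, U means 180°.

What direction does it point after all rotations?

Answer: Final heading: East

Derivation:
Start: West
  U (U-turn (180°)) -> East
  U (U-turn (180°)) -> West
  R (right (90° clockwise)) -> North
  R (right (90° clockwise)) -> East
Final: East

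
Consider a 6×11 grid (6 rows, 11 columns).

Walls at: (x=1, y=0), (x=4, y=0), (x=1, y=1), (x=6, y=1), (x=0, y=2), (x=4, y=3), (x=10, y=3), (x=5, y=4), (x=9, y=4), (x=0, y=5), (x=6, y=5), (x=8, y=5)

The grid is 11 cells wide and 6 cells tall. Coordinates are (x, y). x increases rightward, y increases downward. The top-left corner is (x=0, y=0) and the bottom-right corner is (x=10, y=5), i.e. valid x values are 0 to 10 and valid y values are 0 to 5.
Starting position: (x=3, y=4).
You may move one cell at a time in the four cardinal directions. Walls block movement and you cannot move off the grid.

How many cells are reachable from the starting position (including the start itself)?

BFS flood-fill from (x=3, y=4):
  Distance 0: (x=3, y=4)
  Distance 1: (x=3, y=3), (x=2, y=4), (x=4, y=4), (x=3, y=5)
  Distance 2: (x=3, y=2), (x=2, y=3), (x=1, y=4), (x=2, y=5), (x=4, y=5)
  Distance 3: (x=3, y=1), (x=2, y=2), (x=4, y=2), (x=1, y=3), (x=0, y=4), (x=1, y=5), (x=5, y=5)
  Distance 4: (x=3, y=0), (x=2, y=1), (x=4, y=1), (x=1, y=2), (x=5, y=2), (x=0, y=3)
  Distance 5: (x=2, y=0), (x=5, y=1), (x=6, y=2), (x=5, y=3)
  Distance 6: (x=5, y=0), (x=7, y=2), (x=6, y=3)
  Distance 7: (x=6, y=0), (x=7, y=1), (x=8, y=2), (x=7, y=3), (x=6, y=4)
  Distance 8: (x=7, y=0), (x=8, y=1), (x=9, y=2), (x=8, y=3), (x=7, y=4)
  Distance 9: (x=8, y=0), (x=9, y=1), (x=10, y=2), (x=9, y=3), (x=8, y=4), (x=7, y=5)
  Distance 10: (x=9, y=0), (x=10, y=1)
  Distance 11: (x=10, y=0)
Total reachable: 49 (grid has 54 open cells total)

Answer: Reachable cells: 49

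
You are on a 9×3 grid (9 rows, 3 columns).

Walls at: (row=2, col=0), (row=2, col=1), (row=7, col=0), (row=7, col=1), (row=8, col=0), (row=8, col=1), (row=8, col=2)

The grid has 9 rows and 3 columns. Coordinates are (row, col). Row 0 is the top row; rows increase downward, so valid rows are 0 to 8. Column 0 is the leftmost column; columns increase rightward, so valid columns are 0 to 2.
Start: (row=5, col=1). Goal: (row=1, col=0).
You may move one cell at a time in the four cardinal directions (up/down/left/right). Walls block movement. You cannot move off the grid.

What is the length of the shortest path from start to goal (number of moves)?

BFS from (row=5, col=1) until reaching (row=1, col=0):
  Distance 0: (row=5, col=1)
  Distance 1: (row=4, col=1), (row=5, col=0), (row=5, col=2), (row=6, col=1)
  Distance 2: (row=3, col=1), (row=4, col=0), (row=4, col=2), (row=6, col=0), (row=6, col=2)
  Distance 3: (row=3, col=0), (row=3, col=2), (row=7, col=2)
  Distance 4: (row=2, col=2)
  Distance 5: (row=1, col=2)
  Distance 6: (row=0, col=2), (row=1, col=1)
  Distance 7: (row=0, col=1), (row=1, col=0)  <- goal reached here
One shortest path (7 moves): (row=5, col=1) -> (row=5, col=2) -> (row=4, col=2) -> (row=3, col=2) -> (row=2, col=2) -> (row=1, col=2) -> (row=1, col=1) -> (row=1, col=0)

Answer: Shortest path length: 7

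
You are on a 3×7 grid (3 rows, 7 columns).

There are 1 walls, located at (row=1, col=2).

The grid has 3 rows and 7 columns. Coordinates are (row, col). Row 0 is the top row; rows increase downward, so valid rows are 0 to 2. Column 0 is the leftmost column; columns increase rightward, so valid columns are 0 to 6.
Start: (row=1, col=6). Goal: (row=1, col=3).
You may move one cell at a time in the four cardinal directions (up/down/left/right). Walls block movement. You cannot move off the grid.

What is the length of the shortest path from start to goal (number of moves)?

Answer: Shortest path length: 3

Derivation:
BFS from (row=1, col=6) until reaching (row=1, col=3):
  Distance 0: (row=1, col=6)
  Distance 1: (row=0, col=6), (row=1, col=5), (row=2, col=6)
  Distance 2: (row=0, col=5), (row=1, col=4), (row=2, col=5)
  Distance 3: (row=0, col=4), (row=1, col=3), (row=2, col=4)  <- goal reached here
One shortest path (3 moves): (row=1, col=6) -> (row=1, col=5) -> (row=1, col=4) -> (row=1, col=3)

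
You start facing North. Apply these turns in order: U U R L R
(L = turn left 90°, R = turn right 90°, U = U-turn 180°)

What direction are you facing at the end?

Start: North
  U (U-turn (180°)) -> South
  U (U-turn (180°)) -> North
  R (right (90° clockwise)) -> East
  L (left (90° counter-clockwise)) -> North
  R (right (90° clockwise)) -> East
Final: East

Answer: Final heading: East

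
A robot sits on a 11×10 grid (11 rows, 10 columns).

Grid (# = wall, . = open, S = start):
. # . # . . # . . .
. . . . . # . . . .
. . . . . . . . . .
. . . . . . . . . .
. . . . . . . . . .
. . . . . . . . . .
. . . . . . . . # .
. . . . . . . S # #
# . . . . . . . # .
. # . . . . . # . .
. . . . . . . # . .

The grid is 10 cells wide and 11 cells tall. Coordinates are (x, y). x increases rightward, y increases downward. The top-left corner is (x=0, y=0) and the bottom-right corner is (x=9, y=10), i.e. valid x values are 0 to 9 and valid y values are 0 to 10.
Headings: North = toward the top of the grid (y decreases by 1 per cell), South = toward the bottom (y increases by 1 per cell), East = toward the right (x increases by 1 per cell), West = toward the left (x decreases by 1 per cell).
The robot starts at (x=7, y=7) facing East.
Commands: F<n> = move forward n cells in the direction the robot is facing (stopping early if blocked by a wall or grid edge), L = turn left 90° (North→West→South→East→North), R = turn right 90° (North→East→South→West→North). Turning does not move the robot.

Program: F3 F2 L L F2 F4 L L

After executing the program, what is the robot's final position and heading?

Start: (x=7, y=7), facing East
  F3: move forward 0/3 (blocked), now at (x=7, y=7)
  F2: move forward 0/2 (blocked), now at (x=7, y=7)
  L: turn left, now facing North
  L: turn left, now facing West
  F2: move forward 2, now at (x=5, y=7)
  F4: move forward 4, now at (x=1, y=7)
  L: turn left, now facing South
  L: turn left, now facing East
Final: (x=1, y=7), facing East

Answer: Final position: (x=1, y=7), facing East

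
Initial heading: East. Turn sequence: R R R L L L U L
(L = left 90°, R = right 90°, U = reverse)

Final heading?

Start: East
  R (right (90° clockwise)) -> South
  R (right (90° clockwise)) -> West
  R (right (90° clockwise)) -> North
  L (left (90° counter-clockwise)) -> West
  L (left (90° counter-clockwise)) -> South
  L (left (90° counter-clockwise)) -> East
  U (U-turn (180°)) -> West
  L (left (90° counter-clockwise)) -> South
Final: South

Answer: Final heading: South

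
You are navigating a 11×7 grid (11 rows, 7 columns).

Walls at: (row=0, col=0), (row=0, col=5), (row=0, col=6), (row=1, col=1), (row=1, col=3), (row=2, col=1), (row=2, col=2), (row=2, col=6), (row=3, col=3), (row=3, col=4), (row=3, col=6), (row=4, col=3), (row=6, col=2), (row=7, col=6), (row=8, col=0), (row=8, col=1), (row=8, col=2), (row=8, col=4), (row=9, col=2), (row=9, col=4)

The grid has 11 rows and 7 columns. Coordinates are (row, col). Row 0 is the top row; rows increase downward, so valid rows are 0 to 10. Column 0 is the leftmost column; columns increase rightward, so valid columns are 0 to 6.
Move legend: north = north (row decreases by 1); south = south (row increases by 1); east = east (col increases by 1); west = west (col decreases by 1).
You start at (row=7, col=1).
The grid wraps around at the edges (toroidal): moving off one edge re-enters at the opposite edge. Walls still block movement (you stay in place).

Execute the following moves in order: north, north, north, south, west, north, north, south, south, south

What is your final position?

Start: (row=7, col=1)
  north (north): (row=7, col=1) -> (row=6, col=1)
  north (north): (row=6, col=1) -> (row=5, col=1)
  north (north): (row=5, col=1) -> (row=4, col=1)
  south (south): (row=4, col=1) -> (row=5, col=1)
  west (west): (row=5, col=1) -> (row=5, col=0)
  north (north): (row=5, col=0) -> (row=4, col=0)
  north (north): (row=4, col=0) -> (row=3, col=0)
  south (south): (row=3, col=0) -> (row=4, col=0)
  south (south): (row=4, col=0) -> (row=5, col=0)
  south (south): (row=5, col=0) -> (row=6, col=0)
Final: (row=6, col=0)

Answer: Final position: (row=6, col=0)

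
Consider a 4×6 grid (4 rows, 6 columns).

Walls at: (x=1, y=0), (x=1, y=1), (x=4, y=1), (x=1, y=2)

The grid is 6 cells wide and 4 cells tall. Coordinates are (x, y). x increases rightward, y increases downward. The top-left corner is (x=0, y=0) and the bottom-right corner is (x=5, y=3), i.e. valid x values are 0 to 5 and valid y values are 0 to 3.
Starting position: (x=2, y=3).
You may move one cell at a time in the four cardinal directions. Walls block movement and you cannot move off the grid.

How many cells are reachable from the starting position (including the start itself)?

BFS flood-fill from (x=2, y=3):
  Distance 0: (x=2, y=3)
  Distance 1: (x=2, y=2), (x=1, y=3), (x=3, y=3)
  Distance 2: (x=2, y=1), (x=3, y=2), (x=0, y=3), (x=4, y=3)
  Distance 3: (x=2, y=0), (x=3, y=1), (x=0, y=2), (x=4, y=2), (x=5, y=3)
  Distance 4: (x=3, y=0), (x=0, y=1), (x=5, y=2)
  Distance 5: (x=0, y=0), (x=4, y=0), (x=5, y=1)
  Distance 6: (x=5, y=0)
Total reachable: 20 (grid has 20 open cells total)

Answer: Reachable cells: 20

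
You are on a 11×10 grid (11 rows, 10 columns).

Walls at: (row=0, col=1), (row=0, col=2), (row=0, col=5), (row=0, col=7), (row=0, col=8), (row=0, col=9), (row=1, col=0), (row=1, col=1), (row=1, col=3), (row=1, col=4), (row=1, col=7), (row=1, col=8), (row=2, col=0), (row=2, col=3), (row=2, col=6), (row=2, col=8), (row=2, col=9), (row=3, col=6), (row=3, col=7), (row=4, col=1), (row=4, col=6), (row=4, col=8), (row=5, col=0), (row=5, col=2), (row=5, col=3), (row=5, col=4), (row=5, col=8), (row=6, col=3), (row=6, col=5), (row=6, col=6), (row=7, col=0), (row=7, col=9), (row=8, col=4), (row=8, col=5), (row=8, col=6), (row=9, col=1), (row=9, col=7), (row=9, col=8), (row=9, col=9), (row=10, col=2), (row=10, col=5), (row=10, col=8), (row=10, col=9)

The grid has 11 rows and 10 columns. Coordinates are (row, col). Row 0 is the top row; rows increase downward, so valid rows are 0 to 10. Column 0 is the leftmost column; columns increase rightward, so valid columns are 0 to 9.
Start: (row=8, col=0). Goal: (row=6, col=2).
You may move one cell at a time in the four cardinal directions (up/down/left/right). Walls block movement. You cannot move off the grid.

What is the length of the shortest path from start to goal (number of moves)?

BFS from (row=8, col=0) until reaching (row=6, col=2):
  Distance 0: (row=8, col=0)
  Distance 1: (row=8, col=1), (row=9, col=0)
  Distance 2: (row=7, col=1), (row=8, col=2), (row=10, col=0)
  Distance 3: (row=6, col=1), (row=7, col=2), (row=8, col=3), (row=9, col=2), (row=10, col=1)
  Distance 4: (row=5, col=1), (row=6, col=0), (row=6, col=2), (row=7, col=3), (row=9, col=3)  <- goal reached here
One shortest path (4 moves): (row=8, col=0) -> (row=8, col=1) -> (row=8, col=2) -> (row=7, col=2) -> (row=6, col=2)

Answer: Shortest path length: 4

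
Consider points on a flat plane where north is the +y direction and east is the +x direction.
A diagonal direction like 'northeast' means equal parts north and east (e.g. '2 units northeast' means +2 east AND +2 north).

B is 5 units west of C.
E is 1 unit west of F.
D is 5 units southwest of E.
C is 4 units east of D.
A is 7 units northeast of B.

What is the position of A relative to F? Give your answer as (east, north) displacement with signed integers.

Answer: A is at (east=0, north=2) relative to F.

Derivation:
Place F at the origin (east=0, north=0).
  E is 1 unit west of F: delta (east=-1, north=+0); E at (east=-1, north=0).
  D is 5 units southwest of E: delta (east=-5, north=-5); D at (east=-6, north=-5).
  C is 4 units east of D: delta (east=+4, north=+0); C at (east=-2, north=-5).
  B is 5 units west of C: delta (east=-5, north=+0); B at (east=-7, north=-5).
  A is 7 units northeast of B: delta (east=+7, north=+7); A at (east=0, north=2).
Therefore A relative to F: (east=0, north=2).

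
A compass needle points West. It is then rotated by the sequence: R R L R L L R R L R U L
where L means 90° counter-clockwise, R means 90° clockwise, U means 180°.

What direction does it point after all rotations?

Start: West
  R (right (90° clockwise)) -> North
  R (right (90° clockwise)) -> East
  L (left (90° counter-clockwise)) -> North
  R (right (90° clockwise)) -> East
  L (left (90° counter-clockwise)) -> North
  L (left (90° counter-clockwise)) -> West
  R (right (90° clockwise)) -> North
  R (right (90° clockwise)) -> East
  L (left (90° counter-clockwise)) -> North
  R (right (90° clockwise)) -> East
  U (U-turn (180°)) -> West
  L (left (90° counter-clockwise)) -> South
Final: South

Answer: Final heading: South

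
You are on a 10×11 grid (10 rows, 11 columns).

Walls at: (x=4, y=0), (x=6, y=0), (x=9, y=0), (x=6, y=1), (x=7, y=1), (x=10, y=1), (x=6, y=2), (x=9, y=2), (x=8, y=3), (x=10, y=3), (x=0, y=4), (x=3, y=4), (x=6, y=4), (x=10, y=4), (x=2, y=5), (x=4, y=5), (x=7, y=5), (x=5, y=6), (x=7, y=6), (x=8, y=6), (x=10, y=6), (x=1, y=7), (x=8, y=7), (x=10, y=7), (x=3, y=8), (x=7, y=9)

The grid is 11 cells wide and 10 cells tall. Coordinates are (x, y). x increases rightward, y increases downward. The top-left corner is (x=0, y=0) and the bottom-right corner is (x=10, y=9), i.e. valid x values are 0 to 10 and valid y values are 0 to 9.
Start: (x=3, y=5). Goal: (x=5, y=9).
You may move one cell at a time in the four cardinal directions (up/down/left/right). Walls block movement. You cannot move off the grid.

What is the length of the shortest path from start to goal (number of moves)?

BFS from (x=3, y=5) until reaching (x=5, y=9):
  Distance 0: (x=3, y=5)
  Distance 1: (x=3, y=6)
  Distance 2: (x=2, y=6), (x=4, y=6), (x=3, y=7)
  Distance 3: (x=1, y=6), (x=2, y=7), (x=4, y=7)
  Distance 4: (x=1, y=5), (x=0, y=6), (x=5, y=7), (x=2, y=8), (x=4, y=8)
  Distance 5: (x=1, y=4), (x=0, y=5), (x=0, y=7), (x=6, y=7), (x=1, y=8), (x=5, y=8), (x=2, y=9), (x=4, y=9)
  Distance 6: (x=1, y=3), (x=2, y=4), (x=6, y=6), (x=7, y=7), (x=0, y=8), (x=6, y=8), (x=1, y=9), (x=3, y=9), (x=5, y=9)  <- goal reached here
One shortest path (6 moves): (x=3, y=5) -> (x=3, y=6) -> (x=4, y=6) -> (x=4, y=7) -> (x=5, y=7) -> (x=5, y=8) -> (x=5, y=9)

Answer: Shortest path length: 6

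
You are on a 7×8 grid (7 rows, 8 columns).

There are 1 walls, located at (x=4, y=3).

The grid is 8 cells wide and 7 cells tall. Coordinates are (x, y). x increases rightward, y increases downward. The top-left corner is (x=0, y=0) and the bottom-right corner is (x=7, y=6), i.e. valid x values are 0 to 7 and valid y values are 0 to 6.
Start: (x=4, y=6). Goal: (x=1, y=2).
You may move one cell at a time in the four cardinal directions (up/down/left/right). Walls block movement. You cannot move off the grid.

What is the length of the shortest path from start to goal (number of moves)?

BFS from (x=4, y=6) until reaching (x=1, y=2):
  Distance 0: (x=4, y=6)
  Distance 1: (x=4, y=5), (x=3, y=6), (x=5, y=6)
  Distance 2: (x=4, y=4), (x=3, y=5), (x=5, y=5), (x=2, y=6), (x=6, y=6)
  Distance 3: (x=3, y=4), (x=5, y=4), (x=2, y=5), (x=6, y=5), (x=1, y=6), (x=7, y=6)
  Distance 4: (x=3, y=3), (x=5, y=3), (x=2, y=4), (x=6, y=4), (x=1, y=5), (x=7, y=5), (x=0, y=6)
  Distance 5: (x=3, y=2), (x=5, y=2), (x=2, y=3), (x=6, y=3), (x=1, y=4), (x=7, y=4), (x=0, y=5)
  Distance 6: (x=3, y=1), (x=5, y=1), (x=2, y=2), (x=4, y=2), (x=6, y=2), (x=1, y=3), (x=7, y=3), (x=0, y=4)
  Distance 7: (x=3, y=0), (x=5, y=0), (x=2, y=1), (x=4, y=1), (x=6, y=1), (x=1, y=2), (x=7, y=2), (x=0, y=3)  <- goal reached here
One shortest path (7 moves): (x=4, y=6) -> (x=3, y=6) -> (x=2, y=6) -> (x=1, y=6) -> (x=1, y=5) -> (x=1, y=4) -> (x=1, y=3) -> (x=1, y=2)

Answer: Shortest path length: 7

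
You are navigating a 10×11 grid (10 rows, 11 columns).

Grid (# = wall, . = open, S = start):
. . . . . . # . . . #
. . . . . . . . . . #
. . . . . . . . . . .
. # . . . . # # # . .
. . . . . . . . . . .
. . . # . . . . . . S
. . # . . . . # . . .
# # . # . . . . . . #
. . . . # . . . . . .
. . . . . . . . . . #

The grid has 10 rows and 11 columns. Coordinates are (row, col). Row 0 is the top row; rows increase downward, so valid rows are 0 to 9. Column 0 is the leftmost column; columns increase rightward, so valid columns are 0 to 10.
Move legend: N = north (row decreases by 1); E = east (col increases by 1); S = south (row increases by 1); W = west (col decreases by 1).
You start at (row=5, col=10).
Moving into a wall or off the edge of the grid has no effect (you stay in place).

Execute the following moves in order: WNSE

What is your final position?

Start: (row=5, col=10)
  W (west): (row=5, col=10) -> (row=5, col=9)
  N (north): (row=5, col=9) -> (row=4, col=9)
  S (south): (row=4, col=9) -> (row=5, col=9)
  E (east): (row=5, col=9) -> (row=5, col=10)
Final: (row=5, col=10)

Answer: Final position: (row=5, col=10)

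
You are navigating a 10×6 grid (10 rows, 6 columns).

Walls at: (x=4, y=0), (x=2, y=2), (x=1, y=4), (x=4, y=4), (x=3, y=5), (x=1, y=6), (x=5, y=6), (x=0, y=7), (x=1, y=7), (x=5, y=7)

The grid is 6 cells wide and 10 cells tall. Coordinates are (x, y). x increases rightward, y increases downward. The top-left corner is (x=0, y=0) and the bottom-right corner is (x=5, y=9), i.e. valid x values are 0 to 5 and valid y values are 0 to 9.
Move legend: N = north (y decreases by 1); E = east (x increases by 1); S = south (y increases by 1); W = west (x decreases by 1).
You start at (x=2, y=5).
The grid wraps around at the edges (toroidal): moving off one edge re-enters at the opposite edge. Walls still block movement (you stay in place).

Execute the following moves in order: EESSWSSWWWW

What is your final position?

Answer: Final position: (x=4, y=9)

Derivation:
Start: (x=2, y=5)
  E (east): blocked, stay at (x=2, y=5)
  E (east): blocked, stay at (x=2, y=5)
  S (south): (x=2, y=5) -> (x=2, y=6)
  S (south): (x=2, y=6) -> (x=2, y=7)
  W (west): blocked, stay at (x=2, y=7)
  S (south): (x=2, y=7) -> (x=2, y=8)
  S (south): (x=2, y=8) -> (x=2, y=9)
  W (west): (x=2, y=9) -> (x=1, y=9)
  W (west): (x=1, y=9) -> (x=0, y=9)
  W (west): (x=0, y=9) -> (x=5, y=9)
  W (west): (x=5, y=9) -> (x=4, y=9)
Final: (x=4, y=9)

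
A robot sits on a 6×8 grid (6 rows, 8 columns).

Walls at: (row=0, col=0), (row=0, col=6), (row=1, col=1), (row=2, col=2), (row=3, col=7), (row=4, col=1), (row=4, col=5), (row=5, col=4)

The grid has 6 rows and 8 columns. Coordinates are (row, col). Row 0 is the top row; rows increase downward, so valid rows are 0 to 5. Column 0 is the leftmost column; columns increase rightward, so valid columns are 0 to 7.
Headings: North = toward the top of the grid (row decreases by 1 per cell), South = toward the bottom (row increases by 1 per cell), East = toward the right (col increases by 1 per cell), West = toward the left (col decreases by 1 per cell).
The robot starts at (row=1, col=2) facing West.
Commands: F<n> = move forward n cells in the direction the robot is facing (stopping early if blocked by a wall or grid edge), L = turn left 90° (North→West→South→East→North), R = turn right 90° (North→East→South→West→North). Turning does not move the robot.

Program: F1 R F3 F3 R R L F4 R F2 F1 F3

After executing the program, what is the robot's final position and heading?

Start: (row=1, col=2), facing West
  F1: move forward 0/1 (blocked), now at (row=1, col=2)
  R: turn right, now facing North
  F3: move forward 1/3 (blocked), now at (row=0, col=2)
  F3: move forward 0/3 (blocked), now at (row=0, col=2)
  R: turn right, now facing East
  R: turn right, now facing South
  L: turn left, now facing East
  F4: move forward 3/4 (blocked), now at (row=0, col=5)
  R: turn right, now facing South
  F2: move forward 2, now at (row=2, col=5)
  F1: move forward 1, now at (row=3, col=5)
  F3: move forward 0/3 (blocked), now at (row=3, col=5)
Final: (row=3, col=5), facing South

Answer: Final position: (row=3, col=5), facing South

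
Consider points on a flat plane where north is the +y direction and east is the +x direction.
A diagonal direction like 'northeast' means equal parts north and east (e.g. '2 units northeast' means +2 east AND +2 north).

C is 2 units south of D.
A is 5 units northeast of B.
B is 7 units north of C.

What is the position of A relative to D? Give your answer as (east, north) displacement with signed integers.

Answer: A is at (east=5, north=10) relative to D.

Derivation:
Place D at the origin (east=0, north=0).
  C is 2 units south of D: delta (east=+0, north=-2); C at (east=0, north=-2).
  B is 7 units north of C: delta (east=+0, north=+7); B at (east=0, north=5).
  A is 5 units northeast of B: delta (east=+5, north=+5); A at (east=5, north=10).
Therefore A relative to D: (east=5, north=10).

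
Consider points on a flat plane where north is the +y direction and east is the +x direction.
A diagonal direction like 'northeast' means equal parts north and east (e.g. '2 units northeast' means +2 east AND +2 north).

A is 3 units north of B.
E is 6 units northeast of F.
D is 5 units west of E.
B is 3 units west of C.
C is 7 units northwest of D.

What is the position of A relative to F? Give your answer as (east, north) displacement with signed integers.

Answer: A is at (east=-9, north=16) relative to F.

Derivation:
Place F at the origin (east=0, north=0).
  E is 6 units northeast of F: delta (east=+6, north=+6); E at (east=6, north=6).
  D is 5 units west of E: delta (east=-5, north=+0); D at (east=1, north=6).
  C is 7 units northwest of D: delta (east=-7, north=+7); C at (east=-6, north=13).
  B is 3 units west of C: delta (east=-3, north=+0); B at (east=-9, north=13).
  A is 3 units north of B: delta (east=+0, north=+3); A at (east=-9, north=16).
Therefore A relative to F: (east=-9, north=16).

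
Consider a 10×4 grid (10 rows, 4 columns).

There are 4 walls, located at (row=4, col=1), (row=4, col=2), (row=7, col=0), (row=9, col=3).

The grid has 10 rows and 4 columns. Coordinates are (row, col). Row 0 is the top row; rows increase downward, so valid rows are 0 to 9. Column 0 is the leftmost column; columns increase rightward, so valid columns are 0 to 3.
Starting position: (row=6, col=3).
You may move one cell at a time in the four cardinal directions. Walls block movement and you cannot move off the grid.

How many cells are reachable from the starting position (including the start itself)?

BFS flood-fill from (row=6, col=3):
  Distance 0: (row=6, col=3)
  Distance 1: (row=5, col=3), (row=6, col=2), (row=7, col=3)
  Distance 2: (row=4, col=3), (row=5, col=2), (row=6, col=1), (row=7, col=2), (row=8, col=3)
  Distance 3: (row=3, col=3), (row=5, col=1), (row=6, col=0), (row=7, col=1), (row=8, col=2)
  Distance 4: (row=2, col=3), (row=3, col=2), (row=5, col=0), (row=8, col=1), (row=9, col=2)
  Distance 5: (row=1, col=3), (row=2, col=2), (row=3, col=1), (row=4, col=0), (row=8, col=0), (row=9, col=1)
  Distance 6: (row=0, col=3), (row=1, col=2), (row=2, col=1), (row=3, col=0), (row=9, col=0)
  Distance 7: (row=0, col=2), (row=1, col=1), (row=2, col=0)
  Distance 8: (row=0, col=1), (row=1, col=0)
  Distance 9: (row=0, col=0)
Total reachable: 36 (grid has 36 open cells total)

Answer: Reachable cells: 36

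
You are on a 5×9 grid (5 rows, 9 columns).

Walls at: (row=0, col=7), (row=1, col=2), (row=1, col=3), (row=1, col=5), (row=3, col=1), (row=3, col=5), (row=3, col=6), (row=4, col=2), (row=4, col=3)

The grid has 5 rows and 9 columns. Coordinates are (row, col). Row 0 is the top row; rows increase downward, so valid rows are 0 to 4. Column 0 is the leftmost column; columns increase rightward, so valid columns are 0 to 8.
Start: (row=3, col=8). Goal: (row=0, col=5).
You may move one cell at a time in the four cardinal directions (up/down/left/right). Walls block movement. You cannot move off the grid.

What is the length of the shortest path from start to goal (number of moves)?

BFS from (row=3, col=8) until reaching (row=0, col=5):
  Distance 0: (row=3, col=8)
  Distance 1: (row=2, col=8), (row=3, col=7), (row=4, col=8)
  Distance 2: (row=1, col=8), (row=2, col=7), (row=4, col=7)
  Distance 3: (row=0, col=8), (row=1, col=7), (row=2, col=6), (row=4, col=6)
  Distance 4: (row=1, col=6), (row=2, col=5), (row=4, col=5)
  Distance 5: (row=0, col=6), (row=2, col=4), (row=4, col=4)
  Distance 6: (row=0, col=5), (row=1, col=4), (row=2, col=3), (row=3, col=4)  <- goal reached here
One shortest path (6 moves): (row=3, col=8) -> (row=3, col=7) -> (row=2, col=7) -> (row=2, col=6) -> (row=1, col=6) -> (row=0, col=6) -> (row=0, col=5)

Answer: Shortest path length: 6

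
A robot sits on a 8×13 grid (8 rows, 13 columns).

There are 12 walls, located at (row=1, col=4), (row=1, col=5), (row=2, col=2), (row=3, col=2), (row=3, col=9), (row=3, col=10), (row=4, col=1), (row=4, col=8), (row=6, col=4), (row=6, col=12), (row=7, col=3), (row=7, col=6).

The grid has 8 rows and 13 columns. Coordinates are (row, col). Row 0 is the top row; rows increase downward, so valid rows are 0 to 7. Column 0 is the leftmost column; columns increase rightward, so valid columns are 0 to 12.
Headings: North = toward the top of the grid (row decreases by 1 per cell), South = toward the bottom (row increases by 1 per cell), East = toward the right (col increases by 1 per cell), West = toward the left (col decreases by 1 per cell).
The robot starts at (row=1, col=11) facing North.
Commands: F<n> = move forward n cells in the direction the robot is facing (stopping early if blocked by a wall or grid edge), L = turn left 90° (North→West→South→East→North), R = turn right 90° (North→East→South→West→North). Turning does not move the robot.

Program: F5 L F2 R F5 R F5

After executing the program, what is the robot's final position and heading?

Answer: Final position: (row=0, col=12), facing East

Derivation:
Start: (row=1, col=11), facing North
  F5: move forward 1/5 (blocked), now at (row=0, col=11)
  L: turn left, now facing West
  F2: move forward 2, now at (row=0, col=9)
  R: turn right, now facing North
  F5: move forward 0/5 (blocked), now at (row=0, col=9)
  R: turn right, now facing East
  F5: move forward 3/5 (blocked), now at (row=0, col=12)
Final: (row=0, col=12), facing East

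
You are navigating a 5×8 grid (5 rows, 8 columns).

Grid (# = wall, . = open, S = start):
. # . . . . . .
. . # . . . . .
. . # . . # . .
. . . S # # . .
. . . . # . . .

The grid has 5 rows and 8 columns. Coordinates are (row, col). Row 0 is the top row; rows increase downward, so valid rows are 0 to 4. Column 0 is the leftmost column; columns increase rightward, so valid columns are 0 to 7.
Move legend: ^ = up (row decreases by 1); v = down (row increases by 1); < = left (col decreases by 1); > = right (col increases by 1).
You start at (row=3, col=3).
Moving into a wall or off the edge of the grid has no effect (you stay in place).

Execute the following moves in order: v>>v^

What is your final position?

Answer: Final position: (row=3, col=3)

Derivation:
Start: (row=3, col=3)
  v (down): (row=3, col=3) -> (row=4, col=3)
  > (right): blocked, stay at (row=4, col=3)
  > (right): blocked, stay at (row=4, col=3)
  v (down): blocked, stay at (row=4, col=3)
  ^ (up): (row=4, col=3) -> (row=3, col=3)
Final: (row=3, col=3)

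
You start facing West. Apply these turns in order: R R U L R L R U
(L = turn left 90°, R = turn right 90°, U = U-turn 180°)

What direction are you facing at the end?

Answer: Final heading: East

Derivation:
Start: West
  R (right (90° clockwise)) -> North
  R (right (90° clockwise)) -> East
  U (U-turn (180°)) -> West
  L (left (90° counter-clockwise)) -> South
  R (right (90° clockwise)) -> West
  L (left (90° counter-clockwise)) -> South
  R (right (90° clockwise)) -> West
  U (U-turn (180°)) -> East
Final: East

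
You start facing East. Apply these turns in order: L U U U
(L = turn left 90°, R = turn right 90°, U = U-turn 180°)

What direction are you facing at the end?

Start: East
  L (left (90° counter-clockwise)) -> North
  U (U-turn (180°)) -> South
  U (U-turn (180°)) -> North
  U (U-turn (180°)) -> South
Final: South

Answer: Final heading: South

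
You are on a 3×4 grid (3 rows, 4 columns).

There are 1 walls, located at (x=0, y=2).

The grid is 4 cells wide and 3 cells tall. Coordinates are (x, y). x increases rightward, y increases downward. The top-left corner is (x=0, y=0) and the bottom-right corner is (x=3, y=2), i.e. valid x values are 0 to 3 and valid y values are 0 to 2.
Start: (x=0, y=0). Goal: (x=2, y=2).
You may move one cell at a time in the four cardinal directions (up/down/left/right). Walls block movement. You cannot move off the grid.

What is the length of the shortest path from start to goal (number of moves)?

Answer: Shortest path length: 4

Derivation:
BFS from (x=0, y=0) until reaching (x=2, y=2):
  Distance 0: (x=0, y=0)
  Distance 1: (x=1, y=0), (x=0, y=1)
  Distance 2: (x=2, y=0), (x=1, y=1)
  Distance 3: (x=3, y=0), (x=2, y=1), (x=1, y=2)
  Distance 4: (x=3, y=1), (x=2, y=2)  <- goal reached here
One shortest path (4 moves): (x=0, y=0) -> (x=1, y=0) -> (x=2, y=0) -> (x=2, y=1) -> (x=2, y=2)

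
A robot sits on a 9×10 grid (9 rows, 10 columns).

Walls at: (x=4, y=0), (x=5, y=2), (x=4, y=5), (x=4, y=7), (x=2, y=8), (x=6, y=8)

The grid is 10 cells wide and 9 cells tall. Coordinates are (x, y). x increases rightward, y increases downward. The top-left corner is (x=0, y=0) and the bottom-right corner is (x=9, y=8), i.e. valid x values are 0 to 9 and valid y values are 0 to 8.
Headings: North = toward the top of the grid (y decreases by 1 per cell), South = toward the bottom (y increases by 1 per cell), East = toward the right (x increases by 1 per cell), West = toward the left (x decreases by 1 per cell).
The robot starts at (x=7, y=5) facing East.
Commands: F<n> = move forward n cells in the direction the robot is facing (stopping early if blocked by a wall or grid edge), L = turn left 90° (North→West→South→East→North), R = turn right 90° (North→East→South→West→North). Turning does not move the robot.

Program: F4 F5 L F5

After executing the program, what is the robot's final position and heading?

Answer: Final position: (x=9, y=0), facing North

Derivation:
Start: (x=7, y=5), facing East
  F4: move forward 2/4 (blocked), now at (x=9, y=5)
  F5: move forward 0/5 (blocked), now at (x=9, y=5)
  L: turn left, now facing North
  F5: move forward 5, now at (x=9, y=0)
Final: (x=9, y=0), facing North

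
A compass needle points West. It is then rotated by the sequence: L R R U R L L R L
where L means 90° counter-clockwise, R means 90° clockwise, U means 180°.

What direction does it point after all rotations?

Answer: Final heading: East

Derivation:
Start: West
  L (left (90° counter-clockwise)) -> South
  R (right (90° clockwise)) -> West
  R (right (90° clockwise)) -> North
  U (U-turn (180°)) -> South
  R (right (90° clockwise)) -> West
  L (left (90° counter-clockwise)) -> South
  L (left (90° counter-clockwise)) -> East
  R (right (90° clockwise)) -> South
  L (left (90° counter-clockwise)) -> East
Final: East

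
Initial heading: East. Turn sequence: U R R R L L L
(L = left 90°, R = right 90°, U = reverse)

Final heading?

Answer: Final heading: West

Derivation:
Start: East
  U (U-turn (180°)) -> West
  R (right (90° clockwise)) -> North
  R (right (90° clockwise)) -> East
  R (right (90° clockwise)) -> South
  L (left (90° counter-clockwise)) -> East
  L (left (90° counter-clockwise)) -> North
  L (left (90° counter-clockwise)) -> West
Final: West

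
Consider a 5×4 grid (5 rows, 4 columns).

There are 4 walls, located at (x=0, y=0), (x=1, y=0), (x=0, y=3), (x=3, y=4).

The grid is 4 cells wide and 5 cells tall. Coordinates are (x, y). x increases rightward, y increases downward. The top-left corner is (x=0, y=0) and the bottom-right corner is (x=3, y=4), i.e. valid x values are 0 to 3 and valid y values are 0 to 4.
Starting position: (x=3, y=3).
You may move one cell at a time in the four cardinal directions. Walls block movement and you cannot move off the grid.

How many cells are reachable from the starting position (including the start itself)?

Answer: Reachable cells: 16

Derivation:
BFS flood-fill from (x=3, y=3):
  Distance 0: (x=3, y=3)
  Distance 1: (x=3, y=2), (x=2, y=3)
  Distance 2: (x=3, y=1), (x=2, y=2), (x=1, y=3), (x=2, y=4)
  Distance 3: (x=3, y=0), (x=2, y=1), (x=1, y=2), (x=1, y=4)
  Distance 4: (x=2, y=0), (x=1, y=1), (x=0, y=2), (x=0, y=4)
  Distance 5: (x=0, y=1)
Total reachable: 16 (grid has 16 open cells total)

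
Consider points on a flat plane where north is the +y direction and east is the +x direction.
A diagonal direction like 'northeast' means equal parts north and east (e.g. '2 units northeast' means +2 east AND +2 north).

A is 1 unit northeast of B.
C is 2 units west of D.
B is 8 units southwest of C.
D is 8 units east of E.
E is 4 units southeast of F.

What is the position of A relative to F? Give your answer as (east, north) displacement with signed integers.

Place F at the origin (east=0, north=0).
  E is 4 units southeast of F: delta (east=+4, north=-4); E at (east=4, north=-4).
  D is 8 units east of E: delta (east=+8, north=+0); D at (east=12, north=-4).
  C is 2 units west of D: delta (east=-2, north=+0); C at (east=10, north=-4).
  B is 8 units southwest of C: delta (east=-8, north=-8); B at (east=2, north=-12).
  A is 1 unit northeast of B: delta (east=+1, north=+1); A at (east=3, north=-11).
Therefore A relative to F: (east=3, north=-11).

Answer: A is at (east=3, north=-11) relative to F.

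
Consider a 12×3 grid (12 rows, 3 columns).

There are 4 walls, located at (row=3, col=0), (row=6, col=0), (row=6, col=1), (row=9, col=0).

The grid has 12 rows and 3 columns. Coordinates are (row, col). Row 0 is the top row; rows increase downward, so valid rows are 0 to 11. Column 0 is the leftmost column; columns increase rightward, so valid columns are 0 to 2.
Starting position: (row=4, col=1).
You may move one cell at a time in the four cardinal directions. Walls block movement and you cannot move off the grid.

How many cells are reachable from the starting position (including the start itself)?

Answer: Reachable cells: 32

Derivation:
BFS flood-fill from (row=4, col=1):
  Distance 0: (row=4, col=1)
  Distance 1: (row=3, col=1), (row=4, col=0), (row=4, col=2), (row=5, col=1)
  Distance 2: (row=2, col=1), (row=3, col=2), (row=5, col=0), (row=5, col=2)
  Distance 3: (row=1, col=1), (row=2, col=0), (row=2, col=2), (row=6, col=2)
  Distance 4: (row=0, col=1), (row=1, col=0), (row=1, col=2), (row=7, col=2)
  Distance 5: (row=0, col=0), (row=0, col=2), (row=7, col=1), (row=8, col=2)
  Distance 6: (row=7, col=0), (row=8, col=1), (row=9, col=2)
  Distance 7: (row=8, col=0), (row=9, col=1), (row=10, col=2)
  Distance 8: (row=10, col=1), (row=11, col=2)
  Distance 9: (row=10, col=0), (row=11, col=1)
  Distance 10: (row=11, col=0)
Total reachable: 32 (grid has 32 open cells total)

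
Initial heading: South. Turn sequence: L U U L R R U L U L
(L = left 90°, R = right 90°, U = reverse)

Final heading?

Answer: Final heading: North

Derivation:
Start: South
  L (left (90° counter-clockwise)) -> East
  U (U-turn (180°)) -> West
  U (U-turn (180°)) -> East
  L (left (90° counter-clockwise)) -> North
  R (right (90° clockwise)) -> East
  R (right (90° clockwise)) -> South
  U (U-turn (180°)) -> North
  L (left (90° counter-clockwise)) -> West
  U (U-turn (180°)) -> East
  L (left (90° counter-clockwise)) -> North
Final: North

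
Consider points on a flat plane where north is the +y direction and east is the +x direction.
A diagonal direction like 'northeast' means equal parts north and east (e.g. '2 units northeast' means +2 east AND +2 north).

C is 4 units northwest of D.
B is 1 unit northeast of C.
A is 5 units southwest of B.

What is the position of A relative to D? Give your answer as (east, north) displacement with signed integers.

Place D at the origin (east=0, north=0).
  C is 4 units northwest of D: delta (east=-4, north=+4); C at (east=-4, north=4).
  B is 1 unit northeast of C: delta (east=+1, north=+1); B at (east=-3, north=5).
  A is 5 units southwest of B: delta (east=-5, north=-5); A at (east=-8, north=0).
Therefore A relative to D: (east=-8, north=0).

Answer: A is at (east=-8, north=0) relative to D.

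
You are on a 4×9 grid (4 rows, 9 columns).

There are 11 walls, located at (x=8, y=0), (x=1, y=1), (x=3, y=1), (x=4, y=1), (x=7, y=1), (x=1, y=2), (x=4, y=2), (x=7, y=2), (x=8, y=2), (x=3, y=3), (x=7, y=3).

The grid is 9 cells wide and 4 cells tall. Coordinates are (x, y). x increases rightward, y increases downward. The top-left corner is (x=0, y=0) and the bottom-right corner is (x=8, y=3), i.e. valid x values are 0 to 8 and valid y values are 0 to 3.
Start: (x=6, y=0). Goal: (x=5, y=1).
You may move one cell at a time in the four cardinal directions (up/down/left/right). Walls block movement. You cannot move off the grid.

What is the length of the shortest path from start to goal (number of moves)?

BFS from (x=6, y=0) until reaching (x=5, y=1):
  Distance 0: (x=6, y=0)
  Distance 1: (x=5, y=0), (x=7, y=0), (x=6, y=1)
  Distance 2: (x=4, y=0), (x=5, y=1), (x=6, y=2)  <- goal reached here
One shortest path (2 moves): (x=6, y=0) -> (x=5, y=0) -> (x=5, y=1)

Answer: Shortest path length: 2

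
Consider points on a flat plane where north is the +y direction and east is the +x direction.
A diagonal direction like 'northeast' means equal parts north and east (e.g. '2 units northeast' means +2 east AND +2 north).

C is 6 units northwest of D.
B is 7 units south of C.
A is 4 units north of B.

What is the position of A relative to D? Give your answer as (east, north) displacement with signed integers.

Place D at the origin (east=0, north=0).
  C is 6 units northwest of D: delta (east=-6, north=+6); C at (east=-6, north=6).
  B is 7 units south of C: delta (east=+0, north=-7); B at (east=-6, north=-1).
  A is 4 units north of B: delta (east=+0, north=+4); A at (east=-6, north=3).
Therefore A relative to D: (east=-6, north=3).

Answer: A is at (east=-6, north=3) relative to D.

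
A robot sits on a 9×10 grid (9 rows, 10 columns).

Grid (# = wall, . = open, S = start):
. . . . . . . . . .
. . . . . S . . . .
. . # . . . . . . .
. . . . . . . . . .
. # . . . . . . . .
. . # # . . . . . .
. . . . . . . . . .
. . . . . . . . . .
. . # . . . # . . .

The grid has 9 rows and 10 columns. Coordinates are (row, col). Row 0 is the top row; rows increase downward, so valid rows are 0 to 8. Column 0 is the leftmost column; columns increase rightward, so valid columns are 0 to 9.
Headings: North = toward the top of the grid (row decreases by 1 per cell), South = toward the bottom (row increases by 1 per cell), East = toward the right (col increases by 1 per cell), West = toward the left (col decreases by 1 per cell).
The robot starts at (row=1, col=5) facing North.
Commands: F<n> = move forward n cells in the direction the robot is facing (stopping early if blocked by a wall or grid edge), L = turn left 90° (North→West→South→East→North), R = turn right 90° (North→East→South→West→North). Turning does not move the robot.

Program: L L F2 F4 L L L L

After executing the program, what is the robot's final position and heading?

Start: (row=1, col=5), facing North
  L: turn left, now facing West
  L: turn left, now facing South
  F2: move forward 2, now at (row=3, col=5)
  F4: move forward 4, now at (row=7, col=5)
  L: turn left, now facing East
  L: turn left, now facing North
  L: turn left, now facing West
  L: turn left, now facing South
Final: (row=7, col=5), facing South

Answer: Final position: (row=7, col=5), facing South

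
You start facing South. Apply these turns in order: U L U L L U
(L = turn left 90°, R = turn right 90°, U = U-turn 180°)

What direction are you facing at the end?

Answer: Final heading: East

Derivation:
Start: South
  U (U-turn (180°)) -> North
  L (left (90° counter-clockwise)) -> West
  U (U-turn (180°)) -> East
  L (left (90° counter-clockwise)) -> North
  L (left (90° counter-clockwise)) -> West
  U (U-turn (180°)) -> East
Final: East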